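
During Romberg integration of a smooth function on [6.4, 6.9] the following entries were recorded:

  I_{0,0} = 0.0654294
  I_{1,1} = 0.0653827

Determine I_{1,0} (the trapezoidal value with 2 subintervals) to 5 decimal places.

0.06539

From I_{1,1} = (4·I_{1,0} − I_{0,0})/3, solve for I_{1,0}:
4·I_{1,0} = 3·0.0653827 + 0.0654294 = 0.2615775
I_{1,0} = 0.0653944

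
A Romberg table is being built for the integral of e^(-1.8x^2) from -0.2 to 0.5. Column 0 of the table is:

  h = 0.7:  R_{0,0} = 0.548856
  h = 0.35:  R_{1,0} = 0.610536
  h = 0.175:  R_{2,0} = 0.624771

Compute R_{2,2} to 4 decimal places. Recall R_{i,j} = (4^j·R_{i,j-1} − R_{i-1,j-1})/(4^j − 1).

R_{1,1} = (4·0.610536 − 0.548856) / 3 = 0.631096
R_{2,1} = (4·0.624771 − 0.610536) / 3 = 0.629516
R_{2,2} = 0.629516 + (0.629516 − 0.631096)/15 = 0.629411
(Column j=1 coincides with Simpson's rule on the same nodes.)

0.6294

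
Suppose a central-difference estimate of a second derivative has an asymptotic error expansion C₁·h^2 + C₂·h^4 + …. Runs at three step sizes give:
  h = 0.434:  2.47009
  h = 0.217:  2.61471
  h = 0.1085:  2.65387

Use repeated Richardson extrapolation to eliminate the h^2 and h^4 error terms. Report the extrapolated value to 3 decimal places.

First eliminate the h^2 term (factor 2^2 = 4):
  B₁ = (4·2.61471 − 2.47009)/3 = 2.66292
  B₂ = (4·2.65387 − 2.61471)/3 = 2.66692
Then eliminate the h^4 term (factor 2^4 = 16):
  (16·2.66692 − 2.66292)/15 = 2.66719

2.667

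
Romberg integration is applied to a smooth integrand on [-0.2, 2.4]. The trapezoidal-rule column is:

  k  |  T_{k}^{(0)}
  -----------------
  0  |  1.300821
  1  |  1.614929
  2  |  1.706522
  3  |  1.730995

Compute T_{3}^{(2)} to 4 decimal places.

1.7393

T_{2}^{(1)} = (4·1.706522 − 1.614929) / 3 = 1.737053
T_{3}^{(1)} = 1.730995 + (1.730995 − 1.706522)/3 = 1.739153
T_{3}^{(2)} = (16·1.739153 − 1.737053) / 15 = 1.739293
(Column j=1 coincides with Simpson's rule on the same nodes.)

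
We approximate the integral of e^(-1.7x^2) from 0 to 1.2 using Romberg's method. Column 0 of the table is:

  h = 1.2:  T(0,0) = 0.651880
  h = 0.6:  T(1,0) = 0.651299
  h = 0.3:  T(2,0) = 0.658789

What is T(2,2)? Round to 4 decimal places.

Richardson extrapolation on the trapezoidal column (denominator 4−1=3):
T(1,1) = 0.651299 + (0.651299 − 0.651880)/3 = 0.651105
T(2,1) = (4·0.658789 − 0.651299) / 3 = 0.661286
T(2,2) = 0.661286 + (0.661286 − 0.651105)/15 = 0.661965

0.6620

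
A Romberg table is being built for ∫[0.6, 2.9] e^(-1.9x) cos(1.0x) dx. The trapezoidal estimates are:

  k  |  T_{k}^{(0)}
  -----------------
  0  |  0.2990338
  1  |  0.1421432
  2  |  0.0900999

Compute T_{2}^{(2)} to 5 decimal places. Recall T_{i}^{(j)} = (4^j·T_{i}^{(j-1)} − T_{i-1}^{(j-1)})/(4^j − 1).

Richardson extrapolation on the trapezoidal column (denominator 4−1=3):
T_{1}^{(1)} = 0.1421432 + (0.1421432 − 0.2990338)/3 = 0.0898463
T_{2}^{(1)} = 0.0900999 + (0.0900999 − 0.1421432)/3 = 0.0727521
T_{2}^{(2)} = 0.0727521 + (0.0727521 − 0.0898463)/15 = 0.0716125

0.07161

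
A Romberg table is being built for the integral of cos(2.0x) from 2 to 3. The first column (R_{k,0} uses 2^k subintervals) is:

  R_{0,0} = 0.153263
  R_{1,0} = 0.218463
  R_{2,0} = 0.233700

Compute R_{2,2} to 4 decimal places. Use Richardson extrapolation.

0.2387

R_{1,1} = (4·0.218463 − 0.153263) / 3 = 0.240196
R_{2,1} = (4·0.233700 − 0.218463) / 3 = 0.238779
R_{2,2} = 0.238779 + (0.238779 − 0.240196)/15 = 0.238685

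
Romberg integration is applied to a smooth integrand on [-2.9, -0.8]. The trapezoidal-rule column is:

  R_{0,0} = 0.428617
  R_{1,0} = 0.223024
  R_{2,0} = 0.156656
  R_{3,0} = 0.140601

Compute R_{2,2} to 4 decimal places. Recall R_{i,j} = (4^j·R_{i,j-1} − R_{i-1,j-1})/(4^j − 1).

Richardson extrapolation on the trapezoidal column (denominator 4−1=3):
R_{1,1} = (4·0.223024 − 0.428617) / 3 = 0.154493
R_{2,1} = (4·0.156656 − 0.223024) / 3 = 0.134533
R_{2,2} = 0.134533 + (0.134533 − 0.154493)/15 = 0.133202

0.1332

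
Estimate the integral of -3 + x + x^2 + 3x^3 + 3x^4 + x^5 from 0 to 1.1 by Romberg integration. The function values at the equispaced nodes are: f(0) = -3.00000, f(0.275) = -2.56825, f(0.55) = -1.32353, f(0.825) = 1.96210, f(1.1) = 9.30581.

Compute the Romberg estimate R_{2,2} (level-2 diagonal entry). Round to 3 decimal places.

R_{0,0} (trapezoid, 1 panel, h=1.1000): 3.46820
R_{1,0} (trapezoid, 2 panels, h=0.5500): 1.00616
R_{2,0} (trapezoid, 4 panels, h=0.2750): 0.33639
R_{1,1} = 1.00616 + (1.00616 − 3.46820)/3 = 0.18548
R_{2,1} = 0.33639 + (0.33639 − 1.00616)/3 = 0.11313
R_{2,2} = 0.11313 + (0.11313 − 0.18548)/15 = 0.10831

0.108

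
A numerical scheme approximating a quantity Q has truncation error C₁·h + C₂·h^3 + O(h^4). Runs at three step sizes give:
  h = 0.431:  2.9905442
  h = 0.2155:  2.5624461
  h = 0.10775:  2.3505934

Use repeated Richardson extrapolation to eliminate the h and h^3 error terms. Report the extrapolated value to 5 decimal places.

First eliminate the h term (factor 2^1 = 2):
  B₁ = (2·2.5624461 − 2.9905442)/1 = 2.1343480
  B₂ = (2·2.3505934 − 2.5624461)/1 = 2.1387407
Then eliminate the h^3 term (factor 2^3 = 8):
  (8·2.1387407 − 2.1343480)/7 = 2.1393682

2.13937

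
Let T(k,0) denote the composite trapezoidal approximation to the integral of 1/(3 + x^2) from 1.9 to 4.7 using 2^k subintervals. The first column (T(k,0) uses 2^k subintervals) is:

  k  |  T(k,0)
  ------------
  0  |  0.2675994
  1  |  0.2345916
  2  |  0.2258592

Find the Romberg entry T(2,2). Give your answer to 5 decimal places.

0.22291

Richardson extrapolation on the trapezoidal column (denominator 4−1=3):
T(1,1) = 0.2345916 + (0.2345916 − 0.2675994)/3 = 0.2235890
T(2,1) = (4·0.2258592 − 0.2345916) / 3 = 0.2229484
T(2,2) = 0.2229484 + (0.2229484 − 0.2235890)/15 = 0.2229057
(Column j=1 coincides with Simpson's rule on the same nodes.)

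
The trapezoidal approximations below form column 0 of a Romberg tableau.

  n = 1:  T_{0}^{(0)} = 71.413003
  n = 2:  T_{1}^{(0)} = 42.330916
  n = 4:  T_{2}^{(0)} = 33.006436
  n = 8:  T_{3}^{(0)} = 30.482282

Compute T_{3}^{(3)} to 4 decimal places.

29.6223

Richardson extrapolation on the trapezoidal column (denominator 4−1=3):
T_{1}^{(1)} = 42.330916 + (42.330916 − 71.413003)/3 = 32.636887
T_{2}^{(1)} = (4·33.006436 − 42.330916) / 3 = 29.898276
T_{3}^{(1)} = (4·30.482282 − 33.006436) / 3 = 29.640897
T_{2}^{(2)} = 29.898276 + (29.898276 − 32.636887)/15 = 29.715702
T_{3}^{(2)} = (16·29.640897 − 29.898276) / 15 = 29.623738
T_{3}^{(3)} = 29.623738 + (29.623738 − 29.715702)/63 = 29.622278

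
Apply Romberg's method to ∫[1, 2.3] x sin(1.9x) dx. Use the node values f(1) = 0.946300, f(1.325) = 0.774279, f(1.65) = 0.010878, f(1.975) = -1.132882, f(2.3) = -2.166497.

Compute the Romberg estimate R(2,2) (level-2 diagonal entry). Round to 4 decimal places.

R(0,0) (trapezoid, 1 panel, h=1.3000): -0.793128
R(1,0) (trapezoid, 2 panels, h=0.6500): -0.389493
R(2,0) (trapezoid, 4 panels, h=0.3250): -0.311293
R(1,1) = -0.389493 + (-0.389493 − (-0.793128))/3 = -0.254948
R(2,1) = -0.311293 + (-0.311293 − (-0.389493))/3 = -0.285226
R(2,2) = -0.285226 + (-0.285226 − (-0.254948))/15 = -0.287245

-0.2872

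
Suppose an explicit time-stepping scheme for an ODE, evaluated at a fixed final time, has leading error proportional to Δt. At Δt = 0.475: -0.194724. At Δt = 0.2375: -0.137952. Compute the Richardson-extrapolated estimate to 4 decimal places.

-0.0812

Extrapolated value = (2·A(Δt/2) − A(Δt)) / (2 − 1)
= (2·(-0.137952) − (-0.194724)) / 1
= -0.081180 / 1 = -0.081180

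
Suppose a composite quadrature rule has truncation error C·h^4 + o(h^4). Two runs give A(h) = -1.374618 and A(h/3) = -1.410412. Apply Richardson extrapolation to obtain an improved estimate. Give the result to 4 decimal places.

-1.4109

The leading error scales as h^4; refining by a factor of 3 reduces it by 3^4 = 81.
Extrapolated value = (81·A(h/3) − A(h)) / (81 − 1)
= (81·(-1.410412) − (-1.374618)) / 80
= -112.868754 / 80 = -1.410859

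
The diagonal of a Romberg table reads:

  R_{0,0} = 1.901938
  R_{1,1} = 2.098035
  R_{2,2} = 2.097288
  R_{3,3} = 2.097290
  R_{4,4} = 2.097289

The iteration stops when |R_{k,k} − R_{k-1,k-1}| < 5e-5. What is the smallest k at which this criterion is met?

k = 3

|R_{1,1} − R_{0,0}| = 0.196097 ≥ 5e-5
|R_{2,2} − R_{1,1}| = 0.000747 ≥ 5e-5
|R_{3,3} − R_{2,2}| = 0.000002 < 5e-5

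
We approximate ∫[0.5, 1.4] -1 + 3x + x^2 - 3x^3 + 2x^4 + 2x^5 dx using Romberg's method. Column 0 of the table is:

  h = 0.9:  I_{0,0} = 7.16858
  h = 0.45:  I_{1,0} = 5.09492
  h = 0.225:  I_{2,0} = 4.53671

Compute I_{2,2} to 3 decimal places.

I_{1,1} = (4·5.09492 − 7.16858) / 3 = 4.40370
I_{2,1} = 4.53671 + (4.53671 − 5.09492)/3 = 4.35064
I_{2,2} = 4.35064 + (4.35064 − 4.40370)/15 = 4.34710

4.347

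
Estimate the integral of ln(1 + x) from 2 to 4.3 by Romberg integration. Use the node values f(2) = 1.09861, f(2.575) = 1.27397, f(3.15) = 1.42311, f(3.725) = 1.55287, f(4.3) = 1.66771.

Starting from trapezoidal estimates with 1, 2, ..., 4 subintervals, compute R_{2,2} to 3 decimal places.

R_{0,0} (trapezoid, 1 panel, h=2.3000): 3.18127
R_{1,0} (trapezoid, 2 panels, h=1.1500): 3.22721
R_{2,0} (trapezoid, 4 panels, h=0.5750): 3.23904
R_{1,1} = 3.22721 + (3.22721 − 3.18127)/3 = 3.24252
R_{2,1} = 3.23904 + (3.23904 − 3.22721)/3 = 3.24298
R_{2,2} = 3.24298 + (3.24298 − 3.24252)/15 = 3.24301

3.243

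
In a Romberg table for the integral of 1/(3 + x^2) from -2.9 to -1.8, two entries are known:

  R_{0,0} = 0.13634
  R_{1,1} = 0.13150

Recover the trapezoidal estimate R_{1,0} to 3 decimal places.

0.133

From R_{1,1} = (4·R_{1,0} − R_{0,0})/3, solve for R_{1,0}:
4·R_{1,0} = 3·0.13150 + 0.13634 = 0.53084
R_{1,0} = 0.13271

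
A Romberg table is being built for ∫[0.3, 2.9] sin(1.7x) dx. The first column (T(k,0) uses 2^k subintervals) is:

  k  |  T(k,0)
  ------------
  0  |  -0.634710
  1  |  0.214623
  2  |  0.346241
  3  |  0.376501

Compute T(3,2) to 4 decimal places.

0.3864

T(2,1) = (4·0.346241 − 0.214623) / 3 = 0.390114
T(3,1) = (4·0.376501 − 0.346241) / 3 = 0.386588
T(3,2) = 0.386588 + (0.386588 − 0.390114)/15 = 0.386353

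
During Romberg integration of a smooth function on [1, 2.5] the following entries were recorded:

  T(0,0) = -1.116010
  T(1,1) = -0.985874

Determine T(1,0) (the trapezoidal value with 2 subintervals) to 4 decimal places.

From T(1,1) = (4·T(1,0) − T(0,0))/3, solve for T(1,0):
4·T(1,0) = 3·(-0.985874) + (-1.116010) = -4.073632
T(1,0) = -1.018408

-1.0184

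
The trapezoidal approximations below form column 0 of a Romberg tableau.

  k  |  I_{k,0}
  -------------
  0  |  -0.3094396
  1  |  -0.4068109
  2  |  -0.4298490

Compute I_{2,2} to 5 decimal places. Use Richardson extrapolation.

-0.43741

I_{1,1} = -0.4068109 + (-0.4068109 − (-0.3094396))/3 = -0.4392680
I_{2,1} = -0.4298490 + (-0.4298490 − (-0.4068109))/3 = -0.4375284
I_{2,2} = -0.4375284 + (-0.4375284 − (-0.4392680))/15 = -0.4374124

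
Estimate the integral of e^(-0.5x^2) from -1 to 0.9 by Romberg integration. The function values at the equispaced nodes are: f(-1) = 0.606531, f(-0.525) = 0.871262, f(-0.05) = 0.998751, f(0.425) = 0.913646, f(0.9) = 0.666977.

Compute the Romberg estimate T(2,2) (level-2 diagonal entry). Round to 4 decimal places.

1.6470

T(0,0) (trapezoid, 1 panel, h=1.9000): 1.209833
T(1,0) (trapezoid, 2 panels, h=0.9500): 1.553730
T(2,0) (trapezoid, 4 panels, h=0.4750): 1.624696
T(1,1) = 1.553730 + (1.553730 − 1.209833)/3 = 1.668362
T(2,1) = 1.624696 + (1.624696 − 1.553730)/3 = 1.648351
T(2,2) = 1.648351 + (1.648351 − 1.668362)/15 = 1.647017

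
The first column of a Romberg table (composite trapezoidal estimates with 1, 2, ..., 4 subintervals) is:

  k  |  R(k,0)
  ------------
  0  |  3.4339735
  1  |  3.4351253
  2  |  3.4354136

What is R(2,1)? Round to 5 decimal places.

Richardson extrapolation on the trapezoidal column (denominator 4−1=3):
R(2,1) = 3.4354136 + (3.4354136 − 3.4351253)/3 = 3.4355097

3.43551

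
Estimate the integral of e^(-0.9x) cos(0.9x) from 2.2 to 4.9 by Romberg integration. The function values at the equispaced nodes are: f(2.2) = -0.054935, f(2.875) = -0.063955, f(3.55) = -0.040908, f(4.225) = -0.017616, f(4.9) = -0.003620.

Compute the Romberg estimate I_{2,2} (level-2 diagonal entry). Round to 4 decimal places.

-0.1053

I_{0,0} (trapezoid, 1 panel, h=2.7000): -0.079049
I_{1,0} (trapezoid, 2 panels, h=1.3500): -0.094750
I_{2,0} (trapezoid, 4 panels, h=0.6750): -0.102436
I_{1,1} = -0.094750 + (-0.094750 − (-0.079049))/3 = -0.099984
I_{2,1} = -0.102436 + (-0.102436 − (-0.094750))/3 = -0.104998
I_{2,2} = -0.104998 + (-0.104998 − (-0.099984))/15 = -0.105332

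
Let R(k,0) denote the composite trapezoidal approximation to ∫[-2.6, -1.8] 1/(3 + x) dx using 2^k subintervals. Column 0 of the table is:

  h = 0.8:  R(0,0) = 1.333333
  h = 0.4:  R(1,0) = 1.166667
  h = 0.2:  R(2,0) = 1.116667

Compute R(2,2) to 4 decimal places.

R(1,1) = (4·1.166667 − 1.333333) / 3 = 1.111112
R(2,1) = (4·1.116667 − 1.166667) / 3 = 1.100000
R(2,2) = (16·1.100000 − 1.111112) / 15 = 1.099259

1.0993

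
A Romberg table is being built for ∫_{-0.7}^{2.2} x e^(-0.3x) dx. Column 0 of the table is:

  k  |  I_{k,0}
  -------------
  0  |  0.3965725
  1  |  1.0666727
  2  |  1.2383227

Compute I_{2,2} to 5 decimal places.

I_{1,1} = (4·1.0666727 − 0.3965725) / 3 = 1.2900394
I_{2,1} = (4·1.2383227 − 1.0666727) / 3 = 1.2955394
I_{2,2} = 1.2955394 + (1.2955394 − 1.2900394)/15 = 1.2959061

1.29591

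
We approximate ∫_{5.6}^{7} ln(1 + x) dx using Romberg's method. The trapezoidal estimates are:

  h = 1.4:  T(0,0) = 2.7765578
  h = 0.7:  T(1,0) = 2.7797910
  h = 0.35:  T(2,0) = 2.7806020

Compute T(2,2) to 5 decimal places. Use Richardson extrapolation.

2.78087

Richardson extrapolation on the trapezoidal column (denominator 4−1=3):
T(1,1) = (4·2.7797910 − 2.7765578) / 3 = 2.7808687
T(2,1) = 2.7806020 + (2.7806020 − 2.7797910)/3 = 2.7808723
T(2,2) = 2.7808723 + (2.7808723 − 2.7808687)/15 = 2.7808725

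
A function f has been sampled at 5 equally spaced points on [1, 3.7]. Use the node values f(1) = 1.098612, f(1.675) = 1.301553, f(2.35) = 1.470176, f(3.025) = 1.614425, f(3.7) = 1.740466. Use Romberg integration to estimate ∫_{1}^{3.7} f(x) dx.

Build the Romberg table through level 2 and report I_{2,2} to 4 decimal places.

3.9248

I_{0,0} (trapezoid, 1 panel, h=2.7000): 3.832755
I_{1,0} (trapezoid, 2 panels, h=1.3500): 3.901115
I_{2,0} (trapezoid, 4 panels, h=0.6750): 3.918843
I_{1,1} = 3.901115 + (3.901115 − 3.832755)/3 = 3.923902
I_{2,1} = 3.918843 + (3.918843 − 3.901115)/3 = 3.924752
I_{2,2} = 3.924752 + (3.924752 − 3.923902)/15 = 3.924809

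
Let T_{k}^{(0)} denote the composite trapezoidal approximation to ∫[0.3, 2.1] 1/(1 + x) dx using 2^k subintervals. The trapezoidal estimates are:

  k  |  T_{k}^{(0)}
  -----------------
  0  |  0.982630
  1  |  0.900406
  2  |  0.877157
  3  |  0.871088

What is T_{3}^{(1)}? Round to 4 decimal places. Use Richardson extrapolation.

T_{3}^{(1)} = (4·0.871088 − 0.877157) / 3 = 0.869065

0.8691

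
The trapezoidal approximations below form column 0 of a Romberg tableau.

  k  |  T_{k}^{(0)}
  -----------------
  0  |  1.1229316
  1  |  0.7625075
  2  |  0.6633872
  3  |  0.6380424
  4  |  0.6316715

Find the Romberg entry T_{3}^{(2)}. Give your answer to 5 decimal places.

0.62954

T_{2}^{(1)} = 0.6633872 + (0.6633872 − 0.7625075)/3 = 0.6303471
T_{3}^{(1)} = 0.6380424 + (0.6380424 − 0.6633872)/3 = 0.6295941
T_{3}^{(2)} = 0.6295941 + (0.6295941 − 0.6303471)/15 = 0.6295439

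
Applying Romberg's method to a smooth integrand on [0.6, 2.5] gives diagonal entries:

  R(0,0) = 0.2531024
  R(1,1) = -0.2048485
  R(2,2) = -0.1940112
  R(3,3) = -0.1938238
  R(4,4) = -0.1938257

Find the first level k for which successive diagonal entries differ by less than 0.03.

k = 2

|R(1,1) − R(0,0)| = 0.4579509 ≥ 0.03
|R(2,2) − R(1,1)| = 0.0108373 < 0.03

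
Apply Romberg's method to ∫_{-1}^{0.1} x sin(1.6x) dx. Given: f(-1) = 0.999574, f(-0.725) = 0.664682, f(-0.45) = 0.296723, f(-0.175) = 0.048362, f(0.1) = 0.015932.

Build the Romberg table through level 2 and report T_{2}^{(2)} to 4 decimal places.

0.4093

T_{0}^{(0)} (trapezoid, 1 panel, h=1.1000): 0.558528
T_{1}^{(0)} (trapezoid, 2 panels, h=0.5500): 0.442462
T_{2}^{(0)} (trapezoid, 4 panels, h=0.2750): 0.417318
T_{1}^{(1)} = 0.442462 + (0.442462 − 0.558528)/3 = 0.403773
T_{2}^{(1)} = 0.417318 + (0.417318 − 0.442462)/3 = 0.408937
T_{2}^{(2)} = 0.408937 + (0.408937 − 0.403773)/15 = 0.409281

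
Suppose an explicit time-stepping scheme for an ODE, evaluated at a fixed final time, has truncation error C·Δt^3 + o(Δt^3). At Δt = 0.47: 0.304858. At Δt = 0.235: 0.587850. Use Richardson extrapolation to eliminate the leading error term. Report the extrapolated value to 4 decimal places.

The leading error scales as Δt^3; refining by a factor of 2 reduces it by 2^3 = 8.
Extrapolated value = (8·A(Δt/2) − A(Δt)) / (8 − 1)
= (8·0.587850 − 0.304858) / 7
= 4.397942 / 7 = 0.628277

0.6283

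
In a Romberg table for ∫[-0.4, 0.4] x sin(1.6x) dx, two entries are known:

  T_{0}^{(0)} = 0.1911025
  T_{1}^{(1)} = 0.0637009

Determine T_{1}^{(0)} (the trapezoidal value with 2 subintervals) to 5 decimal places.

0.09555

From T_{1}^{(1)} = (4·T_{1}^{(0)} − T_{0}^{(0)})/3, solve for T_{1}^{(0)}:
4·T_{1}^{(0)} = 3·0.0637009 + 0.1911025 = 0.3822052
T_{1}^{(0)} = 0.0955513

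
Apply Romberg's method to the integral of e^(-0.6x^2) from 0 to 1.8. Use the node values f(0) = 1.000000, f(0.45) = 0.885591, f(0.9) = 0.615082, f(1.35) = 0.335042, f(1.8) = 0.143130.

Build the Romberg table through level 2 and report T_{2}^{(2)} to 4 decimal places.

T_{0}^{(0)} (trapezoid, 1 panel, h=1.8000): 1.028817
T_{1}^{(0)} (trapezoid, 2 panels, h=0.9000): 1.067982
T_{2}^{(0)} (trapezoid, 4 panels, h=0.4500): 1.083276
T_{1}^{(1)} = 1.067982 + (1.067982 − 1.028817)/3 = 1.081037
T_{2}^{(1)} = 1.083276 + (1.083276 − 1.067982)/3 = 1.088374
T_{2}^{(2)} = 1.088374 + (1.088374 − 1.081037)/15 = 1.088863

1.0889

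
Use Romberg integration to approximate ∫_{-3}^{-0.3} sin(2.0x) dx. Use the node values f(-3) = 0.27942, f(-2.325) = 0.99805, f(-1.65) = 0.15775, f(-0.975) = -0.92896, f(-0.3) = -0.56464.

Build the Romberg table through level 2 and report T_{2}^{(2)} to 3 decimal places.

0.063

T_{0}^{(0)} (trapezoid, 1 panel, h=2.7000): -0.38505
T_{1}^{(0)} (trapezoid, 2 panels, h=1.3500): 0.02044
T_{2}^{(0)} (trapezoid, 4 panels, h=0.6750): 0.05686
T_{1}^{(1)} = 0.02044 + (0.02044 − (-0.38505))/3 = 0.15560
T_{2}^{(1)} = 0.05686 + (0.05686 − 0.02044)/3 = 0.06900
T_{2}^{(2)} = 0.06900 + (0.06900 − 0.15560)/15 = 0.06323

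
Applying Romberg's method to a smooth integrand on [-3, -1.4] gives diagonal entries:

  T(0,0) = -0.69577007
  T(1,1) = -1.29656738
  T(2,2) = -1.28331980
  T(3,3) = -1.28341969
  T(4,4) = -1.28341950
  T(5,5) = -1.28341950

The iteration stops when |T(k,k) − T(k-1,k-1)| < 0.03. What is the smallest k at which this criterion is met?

k = 2

|T(1,1) − T(0,0)| = 0.60079731 ≥ 0.03
|T(2,2) − T(1,1)| = 0.01324758 < 0.03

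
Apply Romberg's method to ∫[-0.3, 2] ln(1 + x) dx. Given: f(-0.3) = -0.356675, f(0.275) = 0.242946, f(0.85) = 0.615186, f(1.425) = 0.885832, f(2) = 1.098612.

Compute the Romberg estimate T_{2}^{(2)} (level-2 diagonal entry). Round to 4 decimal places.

T_{0}^{(0)} (trapezoid, 1 panel, h=2.3000): 0.853228
T_{1}^{(0)} (trapezoid, 2 panels, h=1.1500): 1.134078
T_{2}^{(0)} (trapezoid, 4 panels, h=0.5750): 1.216086
T_{1}^{(1)} = 1.134078 + (1.134078 − 0.853228)/3 = 1.227695
T_{2}^{(1)} = 1.216086 + (1.216086 − 1.134078)/3 = 1.243422
T_{2}^{(2)} = 1.243422 + (1.243422 − 1.227695)/15 = 1.244470

1.2445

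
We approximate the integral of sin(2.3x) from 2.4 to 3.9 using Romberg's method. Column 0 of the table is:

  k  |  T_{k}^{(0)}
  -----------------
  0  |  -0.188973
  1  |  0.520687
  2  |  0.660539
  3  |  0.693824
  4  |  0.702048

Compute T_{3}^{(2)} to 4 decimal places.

Richardson extrapolation on the trapezoidal column (denominator 4−1=3):
T_{2}^{(1)} = (4·0.660539 − 0.520687) / 3 = 0.707156
T_{3}^{(1)} = (4·0.693824 − 0.660539) / 3 = 0.704919
T_{3}^{(2)} = 0.704919 + (0.704919 − 0.707156)/15 = 0.704770

0.7048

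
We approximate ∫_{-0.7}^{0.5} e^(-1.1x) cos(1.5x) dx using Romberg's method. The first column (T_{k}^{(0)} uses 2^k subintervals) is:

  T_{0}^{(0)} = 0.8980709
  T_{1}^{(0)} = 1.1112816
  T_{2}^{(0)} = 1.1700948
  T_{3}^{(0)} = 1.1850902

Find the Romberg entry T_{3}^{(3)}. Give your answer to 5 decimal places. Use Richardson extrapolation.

T_{1}^{(1)} = (4·1.1112816 − 0.8980709) / 3 = 1.1823518
T_{2}^{(1)} = 1.1700948 + (1.1700948 − 1.1112816)/3 = 1.1896992
T_{3}^{(1)} = (4·1.1850902 − 1.1700948) / 3 = 1.1900887
T_{2}^{(2)} = (16·1.1896992 − 1.1823518) / 15 = 1.1901890
T_{3}^{(2)} = (16·1.1900887 − 1.1896992) / 15 = 1.1901147
T_{3}^{(3)} = 1.1901147 + (1.1901147 − 1.1901890)/63 = 1.1901135

1.19011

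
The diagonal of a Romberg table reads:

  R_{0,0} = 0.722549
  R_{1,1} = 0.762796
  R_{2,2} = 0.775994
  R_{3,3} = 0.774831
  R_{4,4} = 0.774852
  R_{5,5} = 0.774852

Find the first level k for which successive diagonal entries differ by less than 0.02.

|R_{1,1} − R_{0,0}| = 0.040247 ≥ 0.02
|R_{2,2} − R_{1,1}| = 0.013198 < 0.02

k = 2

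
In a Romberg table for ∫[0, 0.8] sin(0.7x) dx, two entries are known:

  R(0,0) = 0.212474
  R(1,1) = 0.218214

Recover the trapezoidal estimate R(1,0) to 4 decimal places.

0.2168

From R(1,1) = (4·R(1,0) − R(0,0))/3, solve for R(1,0):
4·R(1,0) = 3·0.218214 + 0.212474 = 0.867116
R(1,0) = 0.216779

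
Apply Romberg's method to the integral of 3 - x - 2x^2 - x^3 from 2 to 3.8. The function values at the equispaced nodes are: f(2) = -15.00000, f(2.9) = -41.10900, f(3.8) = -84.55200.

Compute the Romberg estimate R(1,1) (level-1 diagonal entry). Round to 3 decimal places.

R(0,0) (trapezoid, 1 panel, h=1.8000): -89.59680
R(1,0) (trapezoid, 2 panels, h=0.9000): -81.79650
R(1,1) = -81.79650 + (-81.79650 − (-89.59680))/3 = -79.19640

-79.196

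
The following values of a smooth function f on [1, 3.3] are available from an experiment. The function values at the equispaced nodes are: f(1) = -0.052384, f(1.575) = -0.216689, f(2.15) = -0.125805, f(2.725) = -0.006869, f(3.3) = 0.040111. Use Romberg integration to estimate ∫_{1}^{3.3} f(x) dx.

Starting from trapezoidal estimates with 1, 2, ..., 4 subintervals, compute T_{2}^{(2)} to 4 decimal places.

-0.2236

T_{0}^{(0)} (trapezoid, 1 panel, h=2.3000): -0.014114
T_{1}^{(0)} (trapezoid, 2 panels, h=1.1500): -0.151733
T_{2}^{(0)} (trapezoid, 4 panels, h=0.5750): -0.204412
T_{1}^{(1)} = -0.151733 + (-0.151733 − (-0.014114))/3 = -0.197606
T_{2}^{(1)} = -0.204412 + (-0.204412 − (-0.151733))/3 = -0.221972
T_{2}^{(2)} = -0.221972 + (-0.221972 − (-0.197606))/15 = -0.223596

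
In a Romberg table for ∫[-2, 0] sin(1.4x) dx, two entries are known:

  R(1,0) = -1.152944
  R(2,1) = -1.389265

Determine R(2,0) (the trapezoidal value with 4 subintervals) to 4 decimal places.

-1.3302

From R(2,1) = (4·R(2,0) − R(1,0))/3, solve for R(2,0):
4·R(2,0) = 3·(-1.389265) + (-1.152944) = -5.320739
R(2,0) = -1.330185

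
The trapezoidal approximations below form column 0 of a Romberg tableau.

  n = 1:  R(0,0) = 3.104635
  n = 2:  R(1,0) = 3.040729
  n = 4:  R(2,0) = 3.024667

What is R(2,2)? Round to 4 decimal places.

R(1,1) = (4·3.040729 − 3.104635) / 3 = 3.019427
R(2,1) = 3.024667 + (3.024667 − 3.040729)/3 = 3.019313
R(2,2) = (16·3.019313 − 3.019427) / 15 = 3.019305

3.0193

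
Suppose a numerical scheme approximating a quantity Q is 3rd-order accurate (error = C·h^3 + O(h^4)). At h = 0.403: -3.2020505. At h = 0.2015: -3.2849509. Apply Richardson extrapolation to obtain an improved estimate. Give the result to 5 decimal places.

-3.29679

Extrapolated value = (8·A(h/2) − A(h)) / (8 − 1)
= (8·(-3.2849509) − (-3.2020505)) / 7
= -23.0775567 / 7 = -3.2967938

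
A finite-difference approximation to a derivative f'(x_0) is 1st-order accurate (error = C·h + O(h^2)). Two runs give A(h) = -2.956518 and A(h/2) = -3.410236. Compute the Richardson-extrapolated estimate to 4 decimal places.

The leading error scales as h; refining by a factor of 2 reduces it by 2^1 = 2.
Extrapolated value = (2·A(h/2) − A(h)) / (2 − 1)
= (2·(-3.410236) − (-2.956518)) / 1
= -3.863954 / 1 = -3.863954

-3.8640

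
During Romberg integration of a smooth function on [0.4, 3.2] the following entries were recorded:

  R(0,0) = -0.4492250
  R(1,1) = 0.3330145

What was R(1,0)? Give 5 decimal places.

0.13745

From R(1,1) = (4·R(1,0) − R(0,0))/3, solve for R(1,0):
4·R(1,0) = 3·0.3330145 + (-0.4492250) = 0.5498185
R(1,0) = 0.1374546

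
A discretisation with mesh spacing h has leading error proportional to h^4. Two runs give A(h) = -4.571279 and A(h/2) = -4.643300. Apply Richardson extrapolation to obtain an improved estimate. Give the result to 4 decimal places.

-4.6481

The leading error scales as h^4; refining by a factor of 2 reduces it by 2^4 = 16.
Extrapolated value = (16·A(h/2) − A(h)) / (16 − 1)
= (16·(-4.643300) − (-4.571279)) / 15
= -69.721521 / 15 = -4.648101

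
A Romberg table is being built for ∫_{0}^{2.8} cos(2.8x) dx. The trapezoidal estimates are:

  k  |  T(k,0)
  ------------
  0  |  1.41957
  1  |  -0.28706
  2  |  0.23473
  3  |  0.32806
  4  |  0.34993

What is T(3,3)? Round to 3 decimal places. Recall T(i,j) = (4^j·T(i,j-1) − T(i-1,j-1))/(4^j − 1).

Richardson extrapolation on the trapezoidal column (denominator 4−1=3):
T(1,1) = -0.28706 + (-0.28706 − 1.41957)/3 = -0.85594
T(2,1) = 0.23473 + (0.23473 − (-0.28706))/3 = 0.40866
T(3,1) = (4·0.32806 − 0.23473) / 3 = 0.35917
T(2,2) = 0.40866 + (0.40866 − (-0.85594))/15 = 0.49297
T(3,2) = (16·0.35917 − 0.40866) / 15 = 0.35587
T(3,3) = 0.35587 + (0.35587 − 0.49297)/63 = 0.35369

0.354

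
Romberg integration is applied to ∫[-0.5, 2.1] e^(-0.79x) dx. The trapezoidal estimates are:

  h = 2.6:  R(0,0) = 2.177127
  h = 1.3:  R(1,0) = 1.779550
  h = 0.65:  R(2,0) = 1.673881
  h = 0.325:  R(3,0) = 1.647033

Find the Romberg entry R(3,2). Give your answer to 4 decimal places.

1.6380

Richardson extrapolation on the trapezoidal column (denominator 4−1=3):
R(2,1) = (4·1.673881 − 1.779550) / 3 = 1.638658
R(3,1) = 1.647033 + (1.647033 − 1.673881)/3 = 1.638084
R(3,2) = 1.638084 + (1.638084 − 1.638658)/15 = 1.638046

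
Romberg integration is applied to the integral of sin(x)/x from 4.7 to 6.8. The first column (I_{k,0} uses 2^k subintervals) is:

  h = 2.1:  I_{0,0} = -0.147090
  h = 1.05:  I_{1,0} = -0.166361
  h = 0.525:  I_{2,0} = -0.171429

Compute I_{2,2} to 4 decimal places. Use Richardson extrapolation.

Richardson extrapolation on the trapezoidal column (denominator 4−1=3):
I_{1,1} = -0.166361 + (-0.166361 − (-0.147090))/3 = -0.172785
I_{2,1} = -0.171429 + (-0.171429 − (-0.166361))/3 = -0.173118
I_{2,2} = -0.173118 + (-0.173118 − (-0.172785))/15 = -0.173140

-0.1731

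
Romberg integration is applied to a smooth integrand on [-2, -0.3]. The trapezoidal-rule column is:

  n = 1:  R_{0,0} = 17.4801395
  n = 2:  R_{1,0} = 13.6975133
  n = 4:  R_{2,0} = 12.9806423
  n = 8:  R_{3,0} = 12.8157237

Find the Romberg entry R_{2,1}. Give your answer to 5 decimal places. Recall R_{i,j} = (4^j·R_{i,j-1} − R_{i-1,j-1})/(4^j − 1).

Richardson extrapolation on the trapezoidal column (denominator 4−1=3):
R_{2,1} = (4·12.9806423 − 13.6975133) / 3 = 12.7416853
(Column j=1 coincides with Simpson's rule on the same nodes.)

12.74169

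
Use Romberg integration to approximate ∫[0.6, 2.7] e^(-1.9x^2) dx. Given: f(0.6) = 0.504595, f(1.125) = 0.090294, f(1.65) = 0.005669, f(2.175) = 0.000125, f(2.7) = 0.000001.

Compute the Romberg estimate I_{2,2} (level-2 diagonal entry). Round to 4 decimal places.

0.1515

I_{0,0} (trapezoid, 1 panel, h=2.1000): 0.529826
I_{1,0} (trapezoid, 2 panels, h=1.0500): 0.270865
I_{2,0} (trapezoid, 4 panels, h=0.5250): 0.182903
I_{1,1} = 0.270865 + (0.270865 − 0.529826)/3 = 0.184545
I_{2,1} = 0.182903 + (0.182903 − 0.270865)/3 = 0.153582
I_{2,2} = 0.153582 + (0.153582 − 0.184545)/15 = 0.151518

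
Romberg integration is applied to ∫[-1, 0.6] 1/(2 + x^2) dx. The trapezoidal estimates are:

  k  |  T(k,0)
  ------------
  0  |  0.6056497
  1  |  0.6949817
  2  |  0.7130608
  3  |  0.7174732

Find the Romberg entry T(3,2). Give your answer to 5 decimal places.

0.71893

T(2,1) = (4·0.7130608 − 0.6949817) / 3 = 0.7190872
T(3,1) = 0.7174732 + (0.7174732 − 0.7130608)/3 = 0.7189440
T(3,2) = 0.7189440 + (0.7189440 − 0.7190872)/15 = 0.7189345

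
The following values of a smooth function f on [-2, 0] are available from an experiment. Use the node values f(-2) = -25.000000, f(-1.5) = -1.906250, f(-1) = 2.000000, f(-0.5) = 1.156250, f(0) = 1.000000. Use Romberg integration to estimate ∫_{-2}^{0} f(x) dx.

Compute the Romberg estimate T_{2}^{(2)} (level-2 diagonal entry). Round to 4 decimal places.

T_{0}^{(0)} (trapezoid, 1 panel, h=2.0000): -24.000000
T_{1}^{(0)} (trapezoid, 2 panels, h=1.0000): -10.000000
T_{2}^{(0)} (trapezoid, 4 panels, h=0.5000): -5.375000
T_{1}^{(1)} = -10.000000 + (-10.000000 − (-24.000000))/3 = -5.333333
T_{2}^{(1)} = -5.375000 + (-5.375000 − (-10.000000))/3 = -3.833333
T_{2}^{(2)} = -3.833333 + (-3.833333 − (-5.333333))/15 = -3.733333

-3.7333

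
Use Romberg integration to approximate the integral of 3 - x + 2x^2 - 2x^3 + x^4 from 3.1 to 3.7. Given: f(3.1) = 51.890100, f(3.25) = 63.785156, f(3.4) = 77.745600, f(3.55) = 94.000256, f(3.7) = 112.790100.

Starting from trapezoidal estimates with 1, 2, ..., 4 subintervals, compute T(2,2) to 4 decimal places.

47.5656

T(0,0) (trapezoid, 1 panel, h=0.6000): 49.404060
T(1,0) (trapezoid, 2 panels, h=0.3000): 48.025710
T(2,0) (trapezoid, 4 panels, h=0.1500): 47.680667
T(1,1) = 48.025710 + (48.025710 − 49.404060)/3 = 47.566260
T(2,1) = 47.680667 + (47.680667 − 48.025710)/3 = 47.565653
T(2,2) = 47.565653 + (47.565653 − 47.566260)/15 = 47.565613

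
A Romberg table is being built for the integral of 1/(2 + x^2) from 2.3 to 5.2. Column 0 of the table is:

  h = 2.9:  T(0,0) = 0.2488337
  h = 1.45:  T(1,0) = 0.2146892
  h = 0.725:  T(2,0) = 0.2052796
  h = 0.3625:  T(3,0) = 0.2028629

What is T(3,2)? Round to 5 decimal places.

T(2,1) = 0.2052796 + (0.2052796 − 0.2146892)/3 = 0.2021431
T(3,1) = (4·0.2028629 − 0.2052796) / 3 = 0.2020573
T(3,2) = 0.2020573 + (0.2020573 − 0.2021431)/15 = 0.2020516

0.20205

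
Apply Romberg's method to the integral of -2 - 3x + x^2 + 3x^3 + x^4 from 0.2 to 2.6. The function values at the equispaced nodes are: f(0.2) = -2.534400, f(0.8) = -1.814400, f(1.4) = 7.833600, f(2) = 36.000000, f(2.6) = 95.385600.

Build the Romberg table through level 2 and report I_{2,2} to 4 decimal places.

49.0107

I_{0,0} (trapezoid, 1 panel, h=2.4000): 111.421440
I_{1,0} (trapezoid, 2 panels, h=1.2000): 65.111040
I_{2,0} (trapezoid, 4 panels, h=0.6000): 53.066880
I_{1,1} = 65.111040 + (65.111040 − 111.421440)/3 = 49.674240
I_{2,1} = 53.066880 + (53.066880 − 65.111040)/3 = 49.052160
I_{2,2} = 49.052160 + (49.052160 − 49.674240)/15 = 49.010688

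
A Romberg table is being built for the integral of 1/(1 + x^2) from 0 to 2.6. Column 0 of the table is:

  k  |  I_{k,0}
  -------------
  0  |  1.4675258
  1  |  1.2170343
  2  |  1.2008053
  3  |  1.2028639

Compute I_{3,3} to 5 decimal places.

1.20417

I_{1,1} = (4·1.2170343 − 1.4675258) / 3 = 1.1335371
I_{2,1} = 1.2008053 + (1.2008053 − 1.2170343)/3 = 1.1953956
I_{3,1} = 1.2028639 + (1.2028639 − 1.2008053)/3 = 1.2035501
I_{2,2} = (16·1.1953956 − 1.1335371) / 15 = 1.1995195
I_{3,2} = (16·1.2035501 − 1.1953956) / 15 = 1.2040937
I_{3,3} = (64·1.2040937 − 1.1995195) / 63 = 1.2041663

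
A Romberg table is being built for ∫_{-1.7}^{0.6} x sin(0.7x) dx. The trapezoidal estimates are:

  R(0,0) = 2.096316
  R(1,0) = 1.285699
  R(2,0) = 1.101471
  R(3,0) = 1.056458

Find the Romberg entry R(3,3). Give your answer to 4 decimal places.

Richardson extrapolation on the trapezoidal column (denominator 4−1=3):
R(1,1) = 1.285699 + (1.285699 − 2.096316)/3 = 1.015493
R(2,1) = (4·1.101471 − 1.285699) / 3 = 1.040062
R(3,1) = (4·1.056458 − 1.101471) / 3 = 1.041454
R(2,2) = (16·1.040062 − 1.015493) / 15 = 1.041700
R(3,2) = 1.041454 + (1.041454 − 1.040062)/15 = 1.041547
R(3,3) = (64·1.041547 − 1.041700) / 63 = 1.041545

1.0415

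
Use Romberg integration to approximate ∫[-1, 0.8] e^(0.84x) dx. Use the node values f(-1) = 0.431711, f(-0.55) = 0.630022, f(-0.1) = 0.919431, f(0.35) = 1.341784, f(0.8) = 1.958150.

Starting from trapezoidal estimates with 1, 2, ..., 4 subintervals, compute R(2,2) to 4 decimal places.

1.8172

R(0,0) (trapezoid, 1 panel, h=1.8000): 2.150875
R(1,0) (trapezoid, 2 panels, h=0.9000): 1.902925
R(2,0) (trapezoid, 4 panels, h=0.4500): 1.838775
R(1,1) = 1.902925 + (1.902925 − 2.150875)/3 = 1.820275
R(2,1) = 1.838775 + (1.838775 − 1.902925)/3 = 1.817392
R(2,2) = 1.817392 + (1.817392 − 1.820275)/15 = 1.817200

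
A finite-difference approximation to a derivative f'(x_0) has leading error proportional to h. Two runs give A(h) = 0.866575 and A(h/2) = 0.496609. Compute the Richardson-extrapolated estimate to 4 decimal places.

0.1266

The leading error scales as h; refining by a factor of 2 reduces it by 2^1 = 2.
Extrapolated value = (2·A(h/2) − A(h)) / (2 − 1)
= (2·0.496609 − 0.866575) / 1
= 0.126643 / 1 = 0.126643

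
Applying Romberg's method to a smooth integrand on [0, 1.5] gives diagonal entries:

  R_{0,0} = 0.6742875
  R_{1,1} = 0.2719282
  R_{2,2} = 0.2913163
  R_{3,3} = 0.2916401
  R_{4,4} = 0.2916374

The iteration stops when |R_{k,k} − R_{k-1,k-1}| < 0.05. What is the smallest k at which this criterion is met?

|R_{1,1} − R_{0,0}| = 0.4023593 ≥ 0.05
|R_{2,2} − R_{1,1}| = 0.0193881 < 0.05

k = 2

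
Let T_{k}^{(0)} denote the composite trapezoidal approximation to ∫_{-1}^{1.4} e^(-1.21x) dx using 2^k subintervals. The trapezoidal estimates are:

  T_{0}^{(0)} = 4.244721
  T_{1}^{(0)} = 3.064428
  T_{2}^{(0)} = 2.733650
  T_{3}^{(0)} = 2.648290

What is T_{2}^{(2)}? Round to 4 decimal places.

Richardson extrapolation on the trapezoidal column (denominator 4−1=3):
T_{1}^{(1)} = (4·3.064428 − 4.244721) / 3 = 2.670997
T_{2}^{(1)} = 2.733650 + (2.733650 − 3.064428)/3 = 2.623391
T_{2}^{(2)} = 2.623391 + (2.623391 − 2.670997)/15 = 2.620217

2.6202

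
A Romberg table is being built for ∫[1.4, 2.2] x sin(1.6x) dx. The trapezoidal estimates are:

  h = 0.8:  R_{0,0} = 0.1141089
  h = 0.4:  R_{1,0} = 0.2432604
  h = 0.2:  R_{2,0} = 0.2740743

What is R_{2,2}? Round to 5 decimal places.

R_{1,1} = 0.2432604 + (0.2432604 − 0.1141089)/3 = 0.2863109
R_{2,1} = 0.2740743 + (0.2740743 − 0.2432604)/3 = 0.2843456
R_{2,2} = 0.2843456 + (0.2843456 − 0.2863109)/15 = 0.2842146

0.28421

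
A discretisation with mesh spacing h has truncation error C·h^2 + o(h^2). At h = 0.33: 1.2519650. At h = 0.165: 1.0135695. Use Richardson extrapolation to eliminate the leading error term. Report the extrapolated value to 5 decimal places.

Extrapolated value = (4·A(h/2) − A(h)) / (4 − 1)
= (4·1.0135695 − 1.2519650) / 3
= 2.8023130 / 3 = 0.9341043

0.93410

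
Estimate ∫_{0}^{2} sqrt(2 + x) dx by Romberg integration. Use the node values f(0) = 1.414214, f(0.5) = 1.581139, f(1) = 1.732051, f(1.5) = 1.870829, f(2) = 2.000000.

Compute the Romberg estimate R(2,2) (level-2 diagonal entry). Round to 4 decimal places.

R(0,0) (trapezoid, 1 panel, h=2.0000): 3.414214
R(1,0) (trapezoid, 2 panels, h=1.0000): 3.439158
R(2,0) (trapezoid, 4 panels, h=0.5000): 3.445563
R(1,1) = 3.439158 + (3.439158 − 3.414214)/3 = 3.447473
R(2,1) = 3.445563 + (3.445563 − 3.439158)/3 = 3.447698
R(2,2) = 3.447698 + (3.447698 − 3.447473)/15 = 3.447713

3.4477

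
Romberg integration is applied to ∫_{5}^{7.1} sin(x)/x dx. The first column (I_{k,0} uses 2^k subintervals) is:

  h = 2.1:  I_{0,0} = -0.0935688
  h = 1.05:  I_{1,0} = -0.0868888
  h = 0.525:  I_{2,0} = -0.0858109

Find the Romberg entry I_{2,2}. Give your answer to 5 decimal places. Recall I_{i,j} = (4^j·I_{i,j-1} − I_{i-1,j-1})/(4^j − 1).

-0.08550

Richardson extrapolation on the trapezoidal column (denominator 4−1=3):
I_{1,1} = (4·(-0.0868888) − (-0.0935688)) / 3 = -0.0846621
I_{2,1} = (4·(-0.0858109) − (-0.0868888)) / 3 = -0.0854516
I_{2,2} = -0.0854516 + (-0.0854516 − (-0.0846621))/15 = -0.0855042
(Column j=1 coincides with Simpson's rule on the same nodes.)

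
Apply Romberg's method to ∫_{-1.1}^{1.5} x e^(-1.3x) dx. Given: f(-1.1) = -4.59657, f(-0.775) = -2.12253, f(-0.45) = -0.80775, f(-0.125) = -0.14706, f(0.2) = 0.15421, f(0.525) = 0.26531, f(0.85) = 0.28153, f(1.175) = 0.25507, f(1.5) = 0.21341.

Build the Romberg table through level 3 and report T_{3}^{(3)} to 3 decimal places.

T_{0}^{(0)} (trapezoid, 1 panel, h=2.6000): -5.69811
T_{1}^{(0)} (trapezoid, 2 panels, h=1.3000): -2.64858
T_{2}^{(0)} (trapezoid, 4 panels, h=0.6500): -1.66633
T_{3}^{(0)} (trapezoid, 8 panels, h=0.3250): -1.40166
T_{1}^{(1)} = -2.64858 + (-2.64858 − (-5.69811))/3 = -1.63207
T_{2}^{(1)} = -1.66633 + (-1.66633 − (-2.64858))/3 = -1.33891
T_{3}^{(1)} = -1.40166 + (-1.40166 − (-1.66633))/3 = -1.31344
T_{2}^{(2)} = -1.33891 + (-1.33891 − (-1.63207))/15 = -1.31937
T_{3}^{(2)} = -1.31344 + (-1.31344 − (-1.33891))/15 = -1.31174
T_{3}^{(3)} = -1.31174 + (-1.31174 − (-1.31937))/63 = -1.31162

-1.312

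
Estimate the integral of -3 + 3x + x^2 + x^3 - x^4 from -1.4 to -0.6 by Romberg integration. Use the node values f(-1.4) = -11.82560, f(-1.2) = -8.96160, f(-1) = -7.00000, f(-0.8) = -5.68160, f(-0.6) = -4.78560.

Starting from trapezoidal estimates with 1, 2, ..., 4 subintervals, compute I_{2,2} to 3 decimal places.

I_{0,0} (trapezoid, 1 panel, h=0.8000): -6.64448
I_{1,0} (trapezoid, 2 panels, h=0.4000): -6.12224
I_{2,0} (trapezoid, 4 panels, h=0.2000): -5.98976
I_{1,1} = -6.12224 + (-6.12224 − (-6.64448))/3 = -5.94816
I_{2,1} = -5.98976 + (-5.98976 − (-6.12224))/3 = -5.94560
I_{2,2} = -5.94560 + (-5.94560 − (-5.94816))/15 = -5.94543

-5.945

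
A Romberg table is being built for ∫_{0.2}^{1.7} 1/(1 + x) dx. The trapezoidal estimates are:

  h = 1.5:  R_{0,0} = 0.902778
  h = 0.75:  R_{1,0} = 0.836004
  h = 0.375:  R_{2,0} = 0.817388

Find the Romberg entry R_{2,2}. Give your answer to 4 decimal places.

0.8110

Richardson extrapolation on the trapezoidal column (denominator 4−1=3):
R_{1,1} = 0.836004 + (0.836004 − 0.902778)/3 = 0.813746
R_{2,1} = 0.817388 + (0.817388 − 0.836004)/3 = 0.811183
R_{2,2} = 0.811183 + (0.811183 − 0.813746)/15 = 0.811012
(Column j=1 coincides with Simpson's rule on the same nodes.)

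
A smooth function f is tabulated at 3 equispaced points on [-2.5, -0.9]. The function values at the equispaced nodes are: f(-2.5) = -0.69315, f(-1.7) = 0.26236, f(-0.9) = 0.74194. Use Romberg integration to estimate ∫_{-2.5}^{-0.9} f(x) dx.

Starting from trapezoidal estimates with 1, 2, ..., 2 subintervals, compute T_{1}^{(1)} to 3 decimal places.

0.293

T_{0}^{(0)} (trapezoid, 1 panel, h=1.6000): 0.03903
T_{1}^{(0)} (trapezoid, 2 panels, h=0.8000): 0.22940
T_{1}^{(1)} = 0.22940 + (0.22940 − 0.03903)/3 = 0.29286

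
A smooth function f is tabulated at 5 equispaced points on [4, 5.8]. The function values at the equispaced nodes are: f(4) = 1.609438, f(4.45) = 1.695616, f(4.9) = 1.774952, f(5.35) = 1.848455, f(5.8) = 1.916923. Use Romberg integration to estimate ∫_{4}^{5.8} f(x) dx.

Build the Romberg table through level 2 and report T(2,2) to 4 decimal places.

3.1879

T(0,0) (trapezoid, 1 panel, h=1.8000): 3.173725
T(1,0) (trapezoid, 2 panels, h=0.9000): 3.184319
T(2,0) (trapezoid, 4 panels, h=0.4500): 3.186992
T(1,1) = 3.184319 + (3.184319 − 3.173725)/3 = 3.187850
T(2,1) = 3.186992 + (3.186992 − 3.184319)/3 = 3.187883
T(2,2) = 3.187883 + (3.187883 − 3.187850)/15 = 3.187885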